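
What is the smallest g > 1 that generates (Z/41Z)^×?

6

φ(41) = 41 − 1 = 40 = 2^3 · 5.
g is a primitive root iff g^(40/q) ≢ 1 (mod 41) for each prime q ∈ {2, 5}.
g = 2: 2^20 ≡ 1 — hits 1, so not a primitive root.
g = 3: 3^20 ≡ 40; 3^8 ≡ 1 — hits 1, so not a primitive root.
g = 4: 4^20 ≡ 1 — hits 1, so not a primitive root.
g = 5: 5^20 ≡ 1 — hits 1, so not a primitive root.
g = 6: 6^20 ≡ 40; 6^8 ≡ 10 — none is 1, so 6 is a primitive root.
Hence the least primitive root of 41 is 6.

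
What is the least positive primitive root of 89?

3

φ(89) = 89 − 1 = 88 = 2^3 · 11.
g is a primitive root iff g^(88/q) ≢ 1 (mod 89) for each prime q ∈ {2, 11}.
g = 2: 2^44 ≡ 1 — hits 1, so not a primitive root.
g = 3: 3^44 ≡ 88; 3^8 ≡ 64 — none is 1, so 3 is a primitive root.
So 3 is the smallest generator of (Z/89Z)^×.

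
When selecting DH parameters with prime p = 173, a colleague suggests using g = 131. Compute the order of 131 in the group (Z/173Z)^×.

172

Since 131 ∈ (Z/173Z)^×, its order divides φ(173) = 173 − 1 = 172 = 2^2 · 43.
Divisors of 172: 1, 2, 4, 43, 86, 172.
Evaluate successive powers at the divisors of 172:
131^1 ≡ 131
131^2 ≡ 34
131^4 ≡ 118
131^43 ≡ 80
131^86 ≡ 172
131^172 ≡ 1
Hence ord(131) = 172.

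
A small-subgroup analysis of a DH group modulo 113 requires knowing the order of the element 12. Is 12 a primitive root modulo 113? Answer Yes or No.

φ(113) = 113 − 1 = 112 = 2^4 · 7.
An element g generates (Z/113Z)^× iff g^(112/q) ≢ 1 (mod 113) for each prime q ∈ {2, 7}.
12^56 ≡ 112 (mod 113)  [q = 2: ≢ 1 ✓]
12^16 ≡ 106 (mod 113)  [q = 7: ≢ 1 ✓]
Every test exponent gives a nontrivial residue, hence 12 generates the full group.

Yes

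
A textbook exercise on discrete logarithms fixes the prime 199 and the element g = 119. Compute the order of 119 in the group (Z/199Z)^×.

198

By Lagrange's theorem, ord_199(119) divides φ(199) = 199 − 1 = 198 = 2 · 3^2 · 11.
Divisors of 198: 1, 2, 3, 6, 9, 11, 18, 22, 33, 66, 99, 198.
Test each divisor d:
119^1 ≡ 119
119^2 ≡ 32
119^3 ≡ 27
119^6 ≡ 132
119^9 ≡ 181
119^11 ≡ 21
119^18 ≡ 125
119^22 ≡ 43
119^33 ≡ 107
119^66 ≡ 106
119^99 ≡ 198
119^198 ≡ 1
Hence ord(119) = 198.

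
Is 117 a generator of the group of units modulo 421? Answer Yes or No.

φ(421) = 421 − 1 = 420 = 2^2 · 3 · 5 · 7.
117 is a primitive root mod 421 iff 117^(φ(421)/q) ≢ 1 for every prime q | φ(421), i.e. q ∈ {2, 3, 5, 7}.
117^210 ≡ 420 (mod 421)  [q = 2: ≢ 1 ✓]
117^140 ≡ 400 (mod 421)  [q = 3: ≢ 1 ✓]
117^84 ≡ 279 (mod 421)  [q = 5: ≢ 1 ✓]
117^60 ≡ 385 (mod 421)  [q = 7: ≢ 1 ✓]
All checks pass, so 117 has order 420 and is a primitive root modulo 421.

Yes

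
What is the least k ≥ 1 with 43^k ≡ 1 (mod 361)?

The order of 43 must divide φ(361) = φ(19^2) = 19·(19−1) = 342 = 2 · 3^2 · 19.
Divisors of 342: 1, 2, 3, 6, 9, 18, 19, 38, 57, 114, 171, 342.
Test each divisor d:
43^1 ≡ 43 (mod 361)
43^2 ≡ 44 (mod 361)
43^3 ≡ 87 (mod 361)
43^6 ≡ 349 (mod 361)
43^9 ≡ 39 (mod 361)
43^18 ≡ 77 (mod 361)
43^19 ≡ 62 (mod 361)
43^38 ≡ 234 (mod 361)
43^57 ≡ 68 (mod 361)
43^114 ≡ 292 (mod 361)
43^171 ≡ 1 (mod 361) ✓
So ord_361(43) = 171.

171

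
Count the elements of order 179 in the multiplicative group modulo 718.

φ(718) = φ(2)·φ(359) = 1·358 = 358 = 2 · 179.
(Z/718Z)^× is cyclic (|G| = 358); a cyclic group of order m has exactly φ(d) elements of each order d | m, and none otherwise.
179 | 358, and φ(179) = 179 − 1 = 178.

178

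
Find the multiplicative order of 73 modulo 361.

171

The order of 73 must divide φ(361) = φ(19^2) = 19·(19−1) = 342 = 2 · 3^2 · 19.
Divisors of 342: 1, 2, 3, 6, 9, 18, 19, 38, 57, 114, 171, 342.
Compute 73^d (mod 361) for the divisors d until we hit 1:
73^1 ≡ 73 (mod 361)
73^2 ≡ 275 (mod 361)
73^3 ≡ 220 (mod 361)
73^6 ≡ 26 (mod 361)
73^9 ≡ 305 (mod 361)
73^18 ≡ 248 (mod 361)
73^19 ≡ 54 (mod 361)
73^38 ≡ 28 (mod 361)
73^57 ≡ 68 (mod 361)
73^114 ≡ 292 (mod 361)
73^171 ≡ 1 (mod 361) ✓
Hence ord(73) = 171.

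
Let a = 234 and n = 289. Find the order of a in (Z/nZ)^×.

68

By Lagrange's theorem, ord_289(234) divides φ(289) = φ(17^2) = 17·(17−1) = 272 = 2^4 · 17.
Divisors of 272: 1, 2, 4, 8, 16, 17, 34, 68, 136, 272.
Check 234^d mod 289 for each divisor in increasing order:
234^1 ≡ 234
234^2 ≡ 135
234^4 ≡ 18
234^8 ≡ 35
234^16 ≡ 69
234^17 ≡ 251
234^34 ≡ 288
234^68 ≡ 1
Hence ord(234) = 68.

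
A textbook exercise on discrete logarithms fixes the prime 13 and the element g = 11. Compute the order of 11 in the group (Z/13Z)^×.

12

The order of 11 must divide φ(13) = 13 − 1 = 12 = 2^2 · 3.
Divisors of 12: 1, 2, 3, 4, 6, 12.
Compute 11^d (mod 13) for the divisors d until we hit 1:
11^1 ≡ 11
11^2 ≡ 4
11^3 ≡ 5
11^4 ≡ 3
11^6 ≡ 12
11^12 ≡ 1
The smallest such exponent is 12, so the order of 11 is 12.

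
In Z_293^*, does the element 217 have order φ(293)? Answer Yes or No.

Yes

φ(293) = 293 − 1 = 292 = 2^2 · 73.
It suffices to check that the order of 217 is not a proper divisor of 292: compute 217^(292/q) for q ∈ {2, 73}.
217^146 ≡ 292 (mod 293)  [q = 2: ≢ 1 ✓]
217^4 ≡ 24 (mod 293)  [q = 73: ≢ 1 ✓]
None equal 1, so ord_293(217) = 292: 217 is a primitive root.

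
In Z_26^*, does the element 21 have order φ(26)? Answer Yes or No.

No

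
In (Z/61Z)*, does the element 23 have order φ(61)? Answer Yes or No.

No

φ(61) = 61 − 1 = 60 = 2^2 · 3 · 5.
23 is a primitive root mod 61 iff 23^(φ(61)/q) ≢ 1 for every prime q | φ(61), i.e. q ∈ {2, 3, 5}.
23^30 ≡ 60 (mod 61)  [q = 2: ≢ 1 ✓]
23^20 ≡ 1 (mod 61)  [q = 3: ≡ 1 ✗]
23^12 ≡ 20 (mod 61)  [q = 5: ≢ 1 ✓]
The check at q = 3 fails, so 23 generates a proper subgroup.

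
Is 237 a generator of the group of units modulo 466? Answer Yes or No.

No

φ(466) = φ(2)·φ(233) = 1·232 = 232 = 2^3 · 29.
An element g generates (Z/466Z)^× iff g^(232/q) ≢ 1 (mod 466) for each prime q ∈ {2, 29}.
237^116 ≡ 1 (mod 466)  [q = 2: ≡ 1 ✗]
237^8 ≡ 63 (mod 466)  [q = 29: ≢ 1 ✓]
Since 237^116 ≡ 1, the order of 237 divides 116 < 232, so 237 is not a primitive root.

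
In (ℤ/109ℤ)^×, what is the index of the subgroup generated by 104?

ord(104) | φ(109) = 109 − 1 = 108 = 2^2 · 3^3.
Divisors of 108: 1, 2, 3, 4, 6, 9, 12, 18, 27, 36, 54, 108.
Test each divisor d:
104^1 ≡ 104
104^2 ≡ 25
104^3 ≡ 93
104^4 ≡ 80
104^6 ≡ 38
104^9 ≡ 46
104^12 ≡ 27
104^18 ≡ 45
104^27 ≡ 108
104^36 ≡ 63
104^54 ≡ 1
The order of 104 is 54, so the subgroup it generates has 54 elements.
Index = |(Z/109Z)^×| / |⟨104⟩| = 108 / 54 = 2.

2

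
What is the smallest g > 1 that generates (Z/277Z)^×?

φ(277) = 277 − 1 = 276 = 2^2 · 3 · 23.
Test candidates g = 2, 3, … against the prime factors q ∈ {2, 3, 23} of φ(277): g is a generator iff g^(276/q) ≢ 1 for every such q.
g = 2: 2^138 ≡ 276; 2^92 ≡ 1 — hits 1, so not a primitive root.
g = 3: 3^138 ≡ 1 — hits 1, so not a primitive root.
g = 4: 4^138 ≡ 1 — hits 1, so not a primitive root.
g = 5: 5^138 ≡ 276; 5^92 ≡ 116; 5^12 ≡ 27 — none is 1, so 5 is a primitive root.
So 5 is the smallest generator of (Z/277Z)^×.

5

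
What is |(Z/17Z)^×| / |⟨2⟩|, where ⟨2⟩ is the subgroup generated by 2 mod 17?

2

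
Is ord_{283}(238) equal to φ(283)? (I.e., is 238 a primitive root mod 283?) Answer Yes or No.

No

φ(283) = 283 − 1 = 282 = 2 · 3 · 47.
Test 238^(282/q) mod 283 for each prime factor q of 282:
238^141 ≡ 1 (mod 283)  [q = 2: ≡ 1 ✗]
238^94 ≡ 238 (mod 283)  [q = 3: ≢ 1 ✓]
238^6 ≡ 1 (mod 283)  [q = 47: ≡ 1 ✗]
The check at q = 2 fails, so 238 generates a proper subgroup.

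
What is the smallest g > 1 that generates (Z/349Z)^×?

2

φ(349) = 349 − 1 = 348 = 2^2 · 3 · 29.
g is a primitive root iff g^(348/q) ≢ 1 (mod 349) for each prime q ∈ {2, 3, 29}.
g = 2: 2^174 ≡ 348; 2^116 ≡ 226; 2^12 ≡ 257 — none is 1, so 2 is a primitive root.
Hence the least primitive root of 349 is 2.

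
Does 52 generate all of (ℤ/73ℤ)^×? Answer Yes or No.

No

φ(73) = 73 − 1 = 72 = 2^3 · 3^2.
It suffices to check that the order of 52 is not a proper divisor of 72: compute 52^(72/q) for q ∈ {2, 3}.
52^36 ≡ 72 (mod 73)  [q = 2: ≢ 1 ✓]
52^24 ≡ 1 (mod 73)  [q = 3: ≡ 1 ✗]
52^24 ≡ 1 shows ord(52) | 24, strictly less than φ(73); not a primitive root.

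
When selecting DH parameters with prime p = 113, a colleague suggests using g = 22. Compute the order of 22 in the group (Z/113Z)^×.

The order of 22 must divide φ(113) = 113 − 1 = 112 = 2^4 · 7.
Divisors of 112: 1, 2, 4, 7, 8, 14, 16, 28, 56, 112.
Check 22^d mod 113 for each divisor in increasing order:
22^1 ≡ 22 (mod 113)
22^2 ≡ 32 (mod 113)
22^4 ≡ 7 (mod 113)
22^7 ≡ 69 (mod 113)
22^8 ≡ 49 (mod 113)
22^14 ≡ 15 (mod 113)
22^16 ≡ 28 (mod 113)
22^28 ≡ 112 (mod 113)
22^56 ≡ 1 (mod 113) ✓
The smallest such exponent is 56, so the order of 22 is 56.

56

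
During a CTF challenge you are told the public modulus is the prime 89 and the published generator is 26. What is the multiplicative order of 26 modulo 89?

The order of 26 must divide φ(89) = 89 − 1 = 88 = 2^3 · 11.
Divisors of 88: 1, 2, 4, 8, 11, 22, 44, 88.
Compute 26^d (mod 89) for the divisors d until we hit 1:
26^1 ≡ 26 (mod 89)
26^2 ≡ 53 (mod 89)
26^4 ≡ 50 (mod 89)
26^8 ≡ 8 (mod 89)
26^11 ≡ 77 (mod 89)
26^22 ≡ 55 (mod 89)
26^44 ≡ 88 (mod 89)
26^88 ≡ 1 (mod 89) ✓
Therefore the multiplicative order of 26 modulo 89 is 88.

88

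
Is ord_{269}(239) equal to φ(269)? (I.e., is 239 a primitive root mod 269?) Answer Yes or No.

No

φ(269) = 269 − 1 = 268 = 2^2 · 67.
239 is a primitive root mod 269 iff 239^(φ(269)/q) ≢ 1 for every prime q | φ(269), i.e. q ∈ {2, 67}.
239^134 ≡ 1 (mod 269)  [q = 2: ≡ 1 ✗]
239^4 ≡ 41 (mod 269)  [q = 67: ≢ 1 ✓]
The check at q = 2 fails, so 239 generates a proper subgroup.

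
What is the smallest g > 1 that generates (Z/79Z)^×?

φ(79) = 79 − 1 = 78 = 2 · 3 · 13.
Test candidates g = 2, 3, … against the prime factors q ∈ {2, 3, 13} of φ(79): g is a generator iff g^(78/q) ≢ 1 for every such q.
g = 2: 2^39 ≡ 1 — hits 1, so not a primitive root.
g = 3: 3^39 ≡ 78; 3^26 ≡ 23; 3^6 ≡ 18 — none is 1, so 3 is a primitive root.
Hence the least primitive root of 79 is 3.

3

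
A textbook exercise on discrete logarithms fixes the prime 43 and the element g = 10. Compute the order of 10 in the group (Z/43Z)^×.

Since 10 ∈ (Z/43Z)^×, its order divides φ(43) = 43 − 1 = 42 = 2 · 3 · 7.
Divisors of 42: 1, 2, 3, 6, 7, 14, 21, 42.
Compute 10^d (mod 43) for the divisors d until we hit 1:
10^1 ≡ 10 (mod 43)
10^2 ≡ 14 (mod 43)
10^3 ≡ 11 (mod 43)
10^6 ≡ 35 (mod 43)
10^7 ≡ 6 (mod 43)
10^14 ≡ 36 (mod 43)
10^21 ≡ 1 (mod 43) ✓
The smallest such exponent is 21, so the order of 10 is 21.

21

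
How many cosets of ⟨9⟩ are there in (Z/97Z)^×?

4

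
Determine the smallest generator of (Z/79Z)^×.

3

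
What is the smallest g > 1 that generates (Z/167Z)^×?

φ(167) = 167 − 1 = 166 = 2 · 83.
Test candidates g = 2, 3, … against the prime factors q ∈ {2, 83} of φ(167): g is a generator iff g^(166/q) ≢ 1 for every such q.
g = 2: 2^83 ≡ 1 — hits 1, so not a primitive root.
g = 3: 3^83 ≡ 1 — hits 1, so not a primitive root.
g = 4: 4^83 ≡ 1 — hits 1, so not a primitive root.
g = 5: 5^83 ≡ 166; 5^2 ≡ 25 — none is 1, so 5 is a primitive root.
So 5 is the smallest generator of (Z/167Z)^×.

5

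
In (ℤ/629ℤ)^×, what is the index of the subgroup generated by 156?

12

The order of 156 must divide φ(629) = φ(17·37) = (17−1)·(37−1) = 16·36 = 576 = 2^6 · 3^2.
Divisors of 576: 1, 2, 3, 4, 6, 8, 9, 12, 16, 18, 24, 32, 36, 48, 64, 72, 96, 144, 192, 288, 576.
Test each divisor d:
156^1 ≡ 156 (mod 629)
156^2 ≡ 434 (mod 629)
156^3 ≡ 401 (mod 629)
156^4 ≡ 285 (mod 629)
156^6 ≡ 406 (mod 629)
156^8 ≡ 84 (mod 629)
156^9 ≡ 524 (mod 629)
156^12 ≡ 38 (mod 629)
156^16 ≡ 137 (mod 629)
156^18 ≡ 332 (mod 629)
156^24 ≡ 186 (mod 629)
156^32 ≡ 528 (mod 629)
156^36 ≡ 149 (mod 629)
156^48 ≡ 1 (mod 629) ✓
So ord_629(156) = 48, hence |⟨156⟩| = 48.
The index is φ(629) / ord(156) = 576 / 48 = 12.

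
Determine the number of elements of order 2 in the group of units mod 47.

1

φ(47) = 47 − 1 = 46 = 2 · 23.
In a cyclic group of order 46, there are φ(d) elements of order d for each divisor d of 46, and zero for non-divisors.
2 | 46, and φ(2) = 2 − 1 = 1.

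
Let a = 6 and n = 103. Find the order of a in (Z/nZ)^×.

102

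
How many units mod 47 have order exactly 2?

φ(47) = 47 − 1 = 46 = 2 · 23.
(Z/47Z)^× is cyclic (|G| = 46); a cyclic group of order m has exactly φ(d) elements of each order d | m, and none otherwise.
2 | 46, and φ(2) = 2 − 1 = 1.

1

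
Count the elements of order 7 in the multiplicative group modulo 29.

φ(29) = 29 − 1 = 28 = 2^2 · 7.
Since (Z/29Z)^× is cyclic of order 28, the number of elements of order d is φ(d) when d | 28 and 0 otherwise.
7 | 28, and φ(7) = 7 − 1 = 6.

6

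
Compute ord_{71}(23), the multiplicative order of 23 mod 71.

ord(23) | φ(71) = 71 − 1 = 70 = 2 · 5 · 7.
Divisors of 70: 1, 2, 5, 7, 10, 14, 35, 70.
Check 23^d mod 71 for each divisor in increasing order:
23^1 ≡ 23 (mod 71)
23^2 ≡ 32 (mod 71)
23^5 ≡ 51 (mod 71)
23^7 ≡ 70 (mod 71)
23^10 ≡ 45 (mod 71)
23^14 ≡ 1 (mod 71) ✓
Therefore the multiplicative order of 23 modulo 71 is 14.

14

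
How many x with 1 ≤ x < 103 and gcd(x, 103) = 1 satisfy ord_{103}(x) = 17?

16

φ(103) = 103 − 1 = 102 = 2 · 3 · 17.
(Z/103Z)^× is cyclic (|G| = 102); a cyclic group of order m has exactly φ(d) elements of each order d | m, and none otherwise.
17 | 102, and φ(17) = 17 − 1 = 16.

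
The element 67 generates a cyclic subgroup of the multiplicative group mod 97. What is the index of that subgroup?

3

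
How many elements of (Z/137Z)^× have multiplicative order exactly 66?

0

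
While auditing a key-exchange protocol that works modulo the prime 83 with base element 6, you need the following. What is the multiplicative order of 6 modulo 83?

82

Since 6 ∈ (Z/83Z)^×, its order divides φ(83) = 83 − 1 = 82 = 2 · 41.
Divisors of 82: 1, 2, 41, 82.
Evaluate successive powers at the divisors of 82:
6^1 ≡ 6 (mod 83)
6^2 ≡ 36 (mod 83)
6^41 ≡ 82 (mod 83)
6^82 ≡ 1 (mod 83) ✓
The smallest such exponent is 82, so the order of 6 is 82.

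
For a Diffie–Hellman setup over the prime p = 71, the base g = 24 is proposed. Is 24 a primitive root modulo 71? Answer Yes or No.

No

φ(71) = 71 − 1 = 70 = 2 · 5 · 7.
It suffices to check that the order of 24 is not a proper divisor of 70: compute 24^(70/q) for q ∈ {2, 5, 7}.
24^35 ≡ 1 (mod 71)  [q = 2: ≡ 1 ✗]
24^14 ≡ 25 (mod 71)  [q = 5: ≢ 1 ✓]
24^10 ≡ 37 (mod 71)  [q = 7: ≢ 1 ✓]
The check at q = 2 fails, so 24 generates a proper subgroup.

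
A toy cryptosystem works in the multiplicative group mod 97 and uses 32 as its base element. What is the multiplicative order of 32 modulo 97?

The order of 32 must divide φ(97) = 97 − 1 = 96 = 2^5 · 3.
Divisors of 96: 1, 2, 3, 4, 6, 8, 12, 16, 24, 32, 48, 96.
Check 32^d mod 97 for each divisor in increasing order:
32^1 ≡ 32
32^2 ≡ 54
32^3 ≡ 79
32^4 ≡ 6
32^6 ≡ 33
32^8 ≡ 36
32^12 ≡ 22
32^16 ≡ 35
32^24 ≡ 96
32^32 ≡ 61
32^48 ≡ 1
So ord_97(32) = 48.

48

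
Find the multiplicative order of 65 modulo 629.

144

By Lagrange's theorem, ord_629(65) divides φ(629) = φ(17·37) = (17−1)·(37−1) = 16·36 = 576 = 2^6 · 3^2.
Divisors of 576: 1, 2, 3, 4, 6, 8, 9, 12, 16, 18, 24, 32, 36, 48, 64, 72, 96, 144, 192, 288, 576.
Evaluate successive powers at the divisors of 576:
65^1 ≡ 65 (mod 629)
65^2 ≡ 451 (mod 629)
65^3 ≡ 381 (mod 629)
65^4 ≡ 234 (mod 629)
65^6 ≡ 491 (mod 629)
65^8 ≡ 33 (mod 629)
65^9 ≡ 258 (mod 629)
65^12 ≡ 174 (mod 629)
65^16 ≡ 460 (mod 629)
65^18 ≡ 519 (mod 629)
65^24 ≡ 84 (mod 629)
65^32 ≡ 256 (mod 629)
65^36 ≡ 149 (mod 629)
65^48 ≡ 137 (mod 629)
65^64 ≡ 120 (mod 629)
65^72 ≡ 186 (mod 629)
65^96 ≡ 528 (mod 629)
65^144 ≡ 1 (mod 629) ✓
Hence ord(65) = 144.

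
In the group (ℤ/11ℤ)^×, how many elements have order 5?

4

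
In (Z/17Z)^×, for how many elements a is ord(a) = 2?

1

φ(17) = 17 − 1 = 16 = 2^4.
Since (Z/17Z)^× is cyclic of order 16, the number of elements of order d is φ(d) when d | 16 and 0 otherwise.
2 | 16, and φ(2) = 2 − 1 = 1.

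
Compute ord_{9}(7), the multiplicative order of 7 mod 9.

The order of 7 must divide φ(9) = φ(3^2) = 3·(3−1) = 6 = 2 · 3.
Divisors of 6: 1, 2, 3, 6.
Evaluate successive powers at the divisors of 6:
7^1 ≡ 7
7^2 ≡ 4
7^3 ≡ 1
Hence ord(7) = 3.

3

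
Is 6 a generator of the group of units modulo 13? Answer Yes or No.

Yes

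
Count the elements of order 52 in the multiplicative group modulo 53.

φ(53) = 53 − 1 = 52 = 2^2 · 13.
(Z/53Z)^× is cyclic (|G| = 52); a cyclic group of order m has exactly φ(d) elements of each order d | m, and none otherwise.
52 = 2^2 · 13 divides 52, and φ(52) = 24.

24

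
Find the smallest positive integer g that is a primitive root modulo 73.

φ(73) = 73 − 1 = 72 = 2^3 · 3^2.
Test candidates g = 2, 3, … against the prime factors q ∈ {2, 3} of φ(73): g is a generator iff g^(72/q) ≢ 1 for every such q.
g = 2: 2^36 ≡ 1 — hits 1, so not a primitive root.
g = 3: 3^36 ≡ 1 — hits 1, so not a primitive root.
g = 4: 4^36 ≡ 1 — hits 1, so not a primitive root.
g = 5: 5^36 ≡ 72; 5^24 ≡ 8 — none is 1, so 5 is a primitive root.
Hence the least primitive root of 73 is 5.

5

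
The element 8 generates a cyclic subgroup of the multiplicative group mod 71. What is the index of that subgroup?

ord(8) | φ(71) = 71 − 1 = 70 = 2 · 5 · 7.
Divisors of 70: 1, 2, 5, 7, 10, 14, 35, 70.
Evaluate successive powers at the divisors of 70:
8^1 ≡ 8 (mod 71)
8^2 ≡ 64 (mod 71)
8^5 ≡ 37 (mod 71)
8^7 ≡ 25 (mod 71)
8^10 ≡ 20 (mod 71)
8^14 ≡ 57 (mod 71)
8^35 ≡ 1 (mod 71) ✓
Thus |⟨8⟩| = ord(8) = 35.
The index is φ(71) / ord(8) = 70 / 35 = 2.

2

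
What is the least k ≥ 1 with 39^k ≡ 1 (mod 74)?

36

By Lagrange's theorem, ord_74(39) divides φ(74) = φ(2)·φ(37) = 1·36 = 36 = 2^2 · 3^2.
Divisors of 36: 1, 2, 3, 4, 6, 9, 12, 18, 36.
Compute 39^d (mod 74) for the divisors d until we hit 1:
39^1 ≡ 39 (mod 74)
39^2 ≡ 41 (mod 74)
39^3 ≡ 45 (mod 74)
39^4 ≡ 53 (mod 74)
39^6 ≡ 27 (mod 74)
39^9 ≡ 31 (mod 74)
39^12 ≡ 63 (mod 74)
39^18 ≡ 73 (mod 74)
39^36 ≡ 1 (mod 74) ✓
Hence ord(39) = 36.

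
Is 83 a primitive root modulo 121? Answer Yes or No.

Yes

φ(121) = φ(11^2) = 11·(11−1) = 110 = 2 · 5 · 11.
An element g generates (Z/121Z)^× iff g^(110/q) ≢ 1 (mod 121) for each prime q ∈ {2, 5, 11}.
83^55 ≡ 120 (mod 121)  [q = 2: ≢ 1 ✓]
83^22 ≡ 3 (mod 121)  [q = 5: ≢ 1 ✓]
83^10 ≡ 23 (mod 121)  [q = 11: ≢ 1 ✓]
Every test exponent gives a nontrivial residue, hence 83 generates the full group.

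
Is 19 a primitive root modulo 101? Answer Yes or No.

φ(101) = 101 − 1 = 100 = 2^2 · 5^2.
An element g generates (Z/101Z)^× iff g^(100/q) ≢ 1 (mod 101) for each prime q ∈ {2, 5}.
19^50 ≡ 1 (mod 101)  [q = 2: ≡ 1 ✗]
19^20 ≡ 95 (mod 101)  [q = 5: ≢ 1 ✓]
The check at q = 2 fails, so 19 generates a proper subgroup.

No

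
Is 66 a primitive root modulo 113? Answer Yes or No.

Yes

φ(113) = 113 − 1 = 112 = 2^4 · 7.
66 is a primitive root mod 113 iff 66^(φ(113)/q) ≢ 1 for every prime q | φ(113), i.e. q ∈ {2, 7}.
66^56 ≡ 112 (mod 113)  [q = 2: ≢ 1 ✓]
66^16 ≡ 16 (mod 113)  [q = 7: ≢ 1 ✓]
All checks pass, so 66 has order 112 and is a primitive root modulo 113.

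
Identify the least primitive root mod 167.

φ(167) = 167 − 1 = 166 = 2 · 83.
Test candidates g = 2, 3, … against the prime factors q ∈ {2, 83} of φ(167): g is a generator iff g^(166/q) ≢ 1 for every such q.
g = 2: 2^83 ≡ 1 — hits 1, so not a primitive root.
g = 3: 3^83 ≡ 1 — hits 1, so not a primitive root.
g = 4: 4^83 ≡ 1 — hits 1, so not a primitive root.
g = 5: 5^83 ≡ 166; 5^2 ≡ 25 — none is 1, so 5 is a primitive root.
Hence the least primitive root of 167 is 5.

5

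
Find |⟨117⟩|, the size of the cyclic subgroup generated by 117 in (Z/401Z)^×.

400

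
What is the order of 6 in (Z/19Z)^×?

9

The order of 6 must divide φ(19) = 19 − 1 = 18 = 2 · 3^2.
Divisors of 18: 1, 2, 3, 6, 9, 18.
Test each divisor d:
6^1 ≡ 6 (mod 19)
6^2 ≡ 17 (mod 19)
6^3 ≡ 7 (mod 19)
6^6 ≡ 11 (mod 19)
6^9 ≡ 1 (mod 19) ✓
The smallest such exponent is 9, so the order of 6 is 9.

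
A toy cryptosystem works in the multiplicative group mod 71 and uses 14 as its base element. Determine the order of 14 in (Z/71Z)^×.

The order of 14 must divide φ(71) = 71 − 1 = 70 = 2 · 5 · 7.
Divisors of 70: 1, 2, 5, 7, 10, 14, 35, 70.
Check 14^d mod 71 for each divisor in increasing order:
14^1 ≡ 14
14^2 ≡ 54
14^5 ≡ 70
14^7 ≡ 17
14^10 ≡ 1
So ord_71(14) = 10.

10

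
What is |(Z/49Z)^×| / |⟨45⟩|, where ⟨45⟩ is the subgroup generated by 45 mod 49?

1

By Lagrange's theorem, ord_49(45) divides φ(49) = φ(7^2) = 7·(7−1) = 42 = 2 · 3 · 7.
Divisors of 42: 1, 2, 3, 6, 7, 14, 21, 42.
Compute 45^d (mod 49) for the divisors d until we hit 1:
45^1 ≡ 45
45^2 ≡ 16
45^3 ≡ 34
45^6 ≡ 29
45^7 ≡ 31
45^14 ≡ 30
45^21 ≡ 48
45^42 ≡ 1
So ord_49(45) = 42, hence |⟨45⟩| = 42.
Index = |(Z/49Z)^×| / |⟨45⟩| = 42 / 42 = 1.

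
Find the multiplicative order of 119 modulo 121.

ord(119) | φ(121) = φ(11^2) = 11·(11−1) = 110 = 2 · 5 · 11.
Divisors of 110: 1, 2, 5, 10, 11, 22, 55, 110.
Check 119^d mod 121 for each divisor in increasing order:
119^1 ≡ 119 (mod 121)
119^2 ≡ 4 (mod 121)
119^5 ≡ 89 (mod 121)
119^10 ≡ 56 (mod 121)
119^11 ≡ 9 (mod 121)
119^22 ≡ 81 (mod 121)
119^55 ≡ 1 (mod 121) ✓
So ord_121(119) = 55.

55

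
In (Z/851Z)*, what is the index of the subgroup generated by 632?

4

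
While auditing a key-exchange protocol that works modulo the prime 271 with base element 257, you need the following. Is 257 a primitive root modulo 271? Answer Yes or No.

Yes

φ(271) = 271 − 1 = 270 = 2 · 3^3 · 5.
Test 257^(270/q) mod 271 for each prime factor q of 270:
257^135 ≡ 270 (mod 271)  [q = 2: ≢ 1 ✓]
257^90 ≡ 28 (mod 271)  [q = 3: ≢ 1 ✓]
257^54 ≡ 10 (mod 271)  [q = 5: ≢ 1 ✓]
Every test exponent gives a nontrivial residue, hence 257 generates the full group.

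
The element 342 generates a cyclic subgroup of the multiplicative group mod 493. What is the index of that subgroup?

8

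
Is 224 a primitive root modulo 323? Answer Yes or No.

323 = 17 · 19 is a product of two distinct odd primes, so (Z/323Z)^× ≅ (Z/17Z)^× × (Z/19Z)^× is not cyclic.
No primitive root modulo 323 exists; in particular 224 is not one.

No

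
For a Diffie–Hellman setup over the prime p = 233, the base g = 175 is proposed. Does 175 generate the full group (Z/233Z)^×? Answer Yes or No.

No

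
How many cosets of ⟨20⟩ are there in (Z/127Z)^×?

ord(20) | φ(127) = 127 − 1 = 126 = 2 · 3^2 · 7.
Divisors of 126: 1, 2, 3, 6, 7, 9, 14, 18, 21, 42, 63, 126.
Check 20^d mod 127 for each divisor in increasing order:
20^1 ≡ 20 (mod 127)
20^2 ≡ 19 (mod 127)
20^3 ≡ 126 (mod 127)
20^6 ≡ 1 (mod 127) ✓
Thus |⟨20⟩| = ord(20) = 6.
Index = |(Z/127Z)^×| / |⟨20⟩| = 126 / 6 = 21.

21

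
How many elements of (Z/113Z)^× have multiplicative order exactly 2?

1

φ(113) = 113 − 1 = 112 = 2^4 · 7.
In a cyclic group of order 112, there are φ(d) elements of order d for each divisor d of 112, and zero for non-divisors.
2 | 112, and φ(2) = 2 − 1 = 1.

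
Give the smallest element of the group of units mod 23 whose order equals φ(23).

5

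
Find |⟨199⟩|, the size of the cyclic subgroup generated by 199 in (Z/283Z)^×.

By Lagrange's theorem, ord_283(199) divides φ(283) = 283 − 1 = 282 = 2 · 3 · 47.
Divisors of 282: 1, 2, 3, 6, 47, 94, 141, 282.
Compute 199^d (mod 283) for the divisors d until we hit 1:
199^1 ≡ 199
199^2 ≡ 264
199^3 ≡ 181
199^6 ≡ 216
199^47 ≡ 1
So ord_283(199) = 47.

47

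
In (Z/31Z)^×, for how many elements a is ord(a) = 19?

φ(31) = 31 − 1 = 30 = 2 · 3 · 5.
(Z/31Z)^× is cyclic (|G| = 30); a cyclic group of order m has exactly φ(d) elements of each order d | m, and none otherwise.
Here 30 is not a multiple of 19, so there are no elements of order 19.

0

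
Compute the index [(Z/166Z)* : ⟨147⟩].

2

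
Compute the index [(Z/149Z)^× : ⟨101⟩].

Since 101 ∈ (Z/149Z)^×, its order divides φ(149) = 149 − 1 = 148 = 2^2 · 37.
Divisors of 148: 1, 2, 4, 37, 74, 148.
Check 101^d mod 149 for each divisor in increasing order:
101^1 ≡ 101 (mod 149)
101^2 ≡ 69 (mod 149)
101^4 ≡ 142 (mod 149)
101^37 ≡ 105 (mod 149)
101^74 ≡ 148 (mod 149)
101^148 ≡ 1 (mod 149) ✓
The order of 101 is 148, so the subgroup it generates has 148 elements.
Index = |(Z/149Z)^×| / |⟨101⟩| = 148 / 148 = 1.

1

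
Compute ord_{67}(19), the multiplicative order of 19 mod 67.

33

By Lagrange's theorem, ord_67(19) divides φ(67) = 67 − 1 = 66 = 2 · 3 · 11.
Divisors of 66: 1, 2, 3, 6, 11, 22, 33, 66.
Compute 19^d (mod 67) for the divisors d until we hit 1:
19^1 ≡ 19
19^2 ≡ 26
19^3 ≡ 25
19^6 ≡ 22
19^11 ≡ 29
19^22 ≡ 37
19^33 ≡ 1
So ord_67(19) = 33.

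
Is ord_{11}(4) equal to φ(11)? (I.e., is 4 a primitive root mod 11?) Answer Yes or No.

No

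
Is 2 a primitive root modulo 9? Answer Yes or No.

φ(9) = φ(3^2) = 3·(3−1) = 6 = 2 · 3.
An element g generates (Z/9Z)^× iff g^(6/q) ≢ 1 (mod 9) for each prime q ∈ {2, 3}.
2^3 ≡ 8 (mod 9)  [q = 2: ≢ 1 ✓]
2^2 ≡ 4 (mod 9)  [q = 3: ≢ 1 ✓]
All checks pass, so 2 has order 6 and is a primitive root modulo 9.

Yes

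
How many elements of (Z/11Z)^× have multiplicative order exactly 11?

0

φ(11) = 11 − 1 = 10 = 2 · 5.
(Z/11Z)^× is cyclic (|G| = 10); a cyclic group of order m has exactly φ(d) elements of each order d | m, and none otherwise.
11 does not divide 10, so no element of (Z/11Z)^× has order 11.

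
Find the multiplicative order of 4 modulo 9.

3

ord(4) | φ(9) = φ(3^2) = 3·(3−1) = 6 = 2 · 3.
Divisors of 6: 1, 2, 3, 6.
Check 4^d mod 9 for each divisor in increasing order:
4^1 ≡ 4
4^2 ≡ 7
4^3 ≡ 1
So ord_9(4) = 3.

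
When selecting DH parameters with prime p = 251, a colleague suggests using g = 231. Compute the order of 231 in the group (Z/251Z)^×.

10

ord(231) | φ(251) = 251 − 1 = 250 = 2 · 5^3.
Divisors of 250: 1, 2, 5, 10, 25, 50, 125, 250.
Compute 231^d (mod 251) for the divisors d until we hit 1:
231^1 ≡ 231
231^2 ≡ 149
231^5 ≡ 250
231^10 ≡ 1
Therefore the multiplicative order of 231 modulo 251 is 10.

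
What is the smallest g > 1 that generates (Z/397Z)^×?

5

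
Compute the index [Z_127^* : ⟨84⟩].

Since 84 ∈ (Z/127Z)^×, its order divides φ(127) = 127 − 1 = 126 = 2 · 3^2 · 7.
Divisors of 126: 1, 2, 3, 6, 7, 9, 14, 18, 21, 42, 63, 126.
Compute 84^d (mod 127) for the divisors d until we hit 1:
84^1 ≡ 84
84^2 ≡ 71
84^3 ≡ 122
84^6 ≡ 25
84^7 ≡ 68
84^9 ≡ 2
84^14 ≡ 52
84^18 ≡ 4
84^21 ≡ 107
84^42 ≡ 19
84^63 ≡ 1
Thus |⟨84⟩| = ord(84) = 63.
The index is φ(127) / ord(84) = 126 / 63 = 2.

2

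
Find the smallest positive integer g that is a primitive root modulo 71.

φ(71) = 71 − 1 = 70 = 2 · 5 · 7.
Test candidates g = 2, 3, … against the prime factors q ∈ {2, 5, 7} of φ(71): g is a generator iff g^(70/q) ≢ 1 for every such q.
g = 2: 2^35 ≡ 1 — hits 1, so not a primitive root.
g = 3: 3^35 ≡ 1 — hits 1, so not a primitive root.
g = 4: 4^35 ≡ 1 — hits 1, so not a primitive root.
g = 5: 5^35 ≡ 1 — hits 1, so not a primitive root.
g = 6: 6^35 ≡ 1 — hits 1, so not a primitive root.
g = 7: 7^35 ≡ 70; 7^14 ≡ 54; 7^10 ≡ 45 — none is 1, so 7 is a primitive root.
So 7 is the smallest generator of (Z/71Z)^×.

7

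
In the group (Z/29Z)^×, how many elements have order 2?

φ(29) = 29 − 1 = 28 = 2^2 · 7.
In a cyclic group of order 28, there are φ(d) elements of order d for each divisor d of 28, and zero for non-divisors.
2 | 28, and φ(2) = 2 − 1 = 1.

1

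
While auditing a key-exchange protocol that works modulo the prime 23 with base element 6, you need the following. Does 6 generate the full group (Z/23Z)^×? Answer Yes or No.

φ(23) = 23 − 1 = 22 = 2 · 11.
6 is a primitive root mod 23 iff 6^(φ(23)/q) ≢ 1 for every prime q | φ(23), i.e. q ∈ {2, 11}.
6^11 ≡ 1 (mod 23)  [q = 2: ≡ 1 ✗]
6^2 ≡ 13 (mod 23)  [q = 11: ≢ 1 ✓]
6^11 ≡ 1 shows ord(6) | 11, strictly less than φ(23); not a primitive root.

No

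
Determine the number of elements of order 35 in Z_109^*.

φ(109) = 109 − 1 = 108 = 2^2 · 3^3.
Since (Z/109Z)^× is cyclic of order 108, the number of elements of order d is φ(d) when d | 108 and 0 otherwise.
Since 35 ∤ 108, the count is 0.

0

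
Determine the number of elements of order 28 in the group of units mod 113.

φ(113) = 113 − 1 = 112 = 2^4 · 7.
Since (Z/113Z)^× is cyclic of order 112, the number of elements of order d is φ(d) when d | 112 and 0 otherwise.
28 = 2^2 · 7 divides 112, and φ(28) = 12.

12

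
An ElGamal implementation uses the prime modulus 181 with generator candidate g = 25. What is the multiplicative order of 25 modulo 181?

15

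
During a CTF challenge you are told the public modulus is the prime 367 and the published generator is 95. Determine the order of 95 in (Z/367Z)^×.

183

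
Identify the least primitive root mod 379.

2

φ(379) = 379 − 1 = 378 = 2 · 3^3 · 7.
Test candidates g = 2, 3, … against the prime factors q ∈ {2, 3, 7} of φ(379): g is a generator iff g^(378/q) ≢ 1 for every such q.
g = 2: 2^189 ≡ 378; 2^126 ≡ 327; 2^54 ≡ 125 — none is 1, so 2 is a primitive root.
The smallest primitive root modulo 379 is 2.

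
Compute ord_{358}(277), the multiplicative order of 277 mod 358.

By Lagrange's theorem, ord_358(277) divides φ(358) = φ(2)·φ(179) = 1·178 = 178 = 2 · 89.
Divisors of 178: 1, 2, 89, 178.
Test each divisor d:
277^1 ≡ 277 (mod 358)
277^2 ≡ 117 (mod 358)
277^89 ≡ 357 (mod 358)
277^178 ≡ 1 (mod 358) ✓
So ord_358(277) = 178.

178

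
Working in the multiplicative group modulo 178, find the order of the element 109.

Since 109 ∈ (Z/178Z)^×, its order divides φ(178) = φ(2)·φ(89) = 1·88 = 88 = 2^3 · 11.
Divisors of 88: 1, 2, 4, 8, 11, 22, 44, 88.
Evaluate successive powers at the divisors of 88:
109^1 ≡ 109 (mod 178)
109^2 ≡ 133 (mod 178)
109^4 ≡ 67 (mod 178)
109^8 ≡ 39 (mod 178)
109^11 ≡ 55 (mod 178)
109^22 ≡ 177 (mod 178)
109^44 ≡ 1 (mod 178) ✓
Hence ord(109) = 44.

44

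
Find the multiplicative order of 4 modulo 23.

The order of 4 must divide φ(23) = 23 − 1 = 22 = 2 · 11.
Divisors of 22: 1, 2, 11, 22.
Test each divisor d:
4^1 ≡ 4
4^2 ≡ 16
4^11 ≡ 1
So ord_23(4) = 11.

11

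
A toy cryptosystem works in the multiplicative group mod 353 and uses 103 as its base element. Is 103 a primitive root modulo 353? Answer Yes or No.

Yes

φ(353) = 353 − 1 = 352 = 2^5 · 11.
It suffices to check that the order of 103 is not a proper divisor of 352: compute 103^(352/q) for q ∈ {2, 11}.
103^176 ≡ 352 (mod 353)  [q = 2: ≢ 1 ✓]
103^32 ≡ 185 (mod 353)  [q = 11: ≢ 1 ✓]
Every test exponent gives a nontrivial residue, hence 103 generates the full group.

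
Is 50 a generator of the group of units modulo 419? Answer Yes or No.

φ(419) = 419 − 1 = 418 = 2 · 11 · 19.
Test 50^(418/q) mod 419 for each prime factor q of 418:
50^209 ≡ 418 (mod 419)  [q = 2: ≢ 1 ✓]
50^38 ≡ 300 (mod 419)  [q = 11: ≢ 1 ✓]
50^22 ≡ 215 (mod 419)  [q = 19: ≢ 1 ✓]
All checks pass, so 50 has order 418 and is a primitive root modulo 419.

Yes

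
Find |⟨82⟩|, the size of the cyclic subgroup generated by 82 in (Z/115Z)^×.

44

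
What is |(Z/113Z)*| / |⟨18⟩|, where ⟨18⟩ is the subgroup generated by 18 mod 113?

14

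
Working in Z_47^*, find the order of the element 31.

46

ord(31) | φ(47) = 47 − 1 = 46 = 2 · 23.
Divisors of 46: 1, 2, 23, 46.
Test each divisor d:
31^1 ≡ 31
31^2 ≡ 21
31^23 ≡ 46
31^46 ≡ 1
Hence ord(31) = 46.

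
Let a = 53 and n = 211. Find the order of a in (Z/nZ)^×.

Since 53 ∈ (Z/211Z)^×, its order divides φ(211) = 211 − 1 = 210 = 2 · 3 · 5 · 7.
Divisors of 210: 1, 2, 3, 5, 6, 7, 10, 14, 15, 21, 30, 35, 42, 70, 105, 210.
Evaluate successive powers at the divisors of 210:
53^1 ≡ 53
53^2 ≡ 66
53^3 ≡ 122
53^5 ≡ 34
53^6 ≡ 114
53^7 ≡ 134
53^10 ≡ 101
53^14 ≡ 21
53^15 ≡ 58
53^21 ≡ 71
53^30 ≡ 199
53^35 ≡ 14
53^42 ≡ 188
53^70 ≡ 196
53^105 ≡ 1
The smallest such exponent is 105, so the order of 53 is 105.

105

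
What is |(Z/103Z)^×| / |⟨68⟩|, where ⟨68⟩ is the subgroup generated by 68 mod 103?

2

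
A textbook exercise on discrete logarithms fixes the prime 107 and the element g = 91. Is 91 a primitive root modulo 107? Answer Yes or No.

φ(107) = 107 − 1 = 106 = 2 · 53.
91 is a primitive root mod 107 iff 91^(φ(107)/q) ≢ 1 for every prime q | φ(107), i.e. q ∈ {2, 53}.
91^53 ≡ 106 (mod 107)  [q = 2: ≢ 1 ✓]
91^2 ≡ 42 (mod 107)  [q = 53: ≢ 1 ✓]
None equal 1, so ord_107(91) = 106: 91 is a primitive root.

Yes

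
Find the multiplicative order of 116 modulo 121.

110

The order of 116 must divide φ(121) = φ(11^2) = 11·(11−1) = 110 = 2 · 5 · 11.
Divisors of 110: 1, 2, 5, 10, 11, 22, 55, 110.
Evaluate successive powers at the divisors of 110:
116^1 ≡ 116 (mod 121)
116^2 ≡ 25 (mod 121)
116^5 ≡ 21 (mod 121)
116^10 ≡ 78 (mod 121)
116^11 ≡ 94 (mod 121)
116^22 ≡ 3 (mod 121)
116^55 ≡ 120 (mod 121)
116^110 ≡ 1 (mod 121) ✓
So ord_121(116) = 110.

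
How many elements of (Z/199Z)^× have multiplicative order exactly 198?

60

φ(199) = 199 − 1 = 198 = 2 · 3^2 · 11.
In a cyclic group of order 198, there are φ(d) elements of order d for each divisor d of 198, and zero for non-divisors.
198 = 2 · 3^2 · 11 divides 198, and φ(198) = 60.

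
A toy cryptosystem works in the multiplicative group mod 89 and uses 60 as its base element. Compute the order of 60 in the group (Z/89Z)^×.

88

The order of 60 must divide φ(89) = 89 − 1 = 88 = 2^3 · 11.
Divisors of 88: 1, 2, 4, 8, 11, 22, 44, 88.
Test each divisor d:
60^1 ≡ 60
60^2 ≡ 40
60^4 ≡ 87
60^8 ≡ 4
60^11 ≡ 77
60^22 ≡ 55
60^44 ≡ 88
60^88 ≡ 1
Therefore the multiplicative order of 60 modulo 89 is 88.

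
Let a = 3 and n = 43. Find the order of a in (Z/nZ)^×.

By Lagrange's theorem, ord_43(3) divides φ(43) = 43 − 1 = 42 = 2 · 3 · 7.
Divisors of 42: 1, 2, 3, 6, 7, 14, 21, 42.
Compute 3^d (mod 43) for the divisors d until we hit 1:
3^1 ≡ 3 (mod 43)
3^2 ≡ 9 (mod 43)
3^3 ≡ 27 (mod 43)
3^6 ≡ 41 (mod 43)
3^7 ≡ 37 (mod 43)
3^14 ≡ 36 (mod 43)
3^21 ≡ 42 (mod 43)
3^42 ≡ 1 (mod 43) ✓
The smallest such exponent is 42, so the order of 3 is 42.

42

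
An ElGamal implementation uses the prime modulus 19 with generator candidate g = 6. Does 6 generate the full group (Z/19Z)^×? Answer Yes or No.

No

φ(19) = 19 − 1 = 18 = 2 · 3^2.
6 is a primitive root mod 19 iff 6^(φ(19)/q) ≢ 1 for every prime q | φ(19), i.e. q ∈ {2, 3}.
6^9 ≡ 1 (mod 19)  [q = 2: ≡ 1 ✗]
6^6 ≡ 11 (mod 19)  [q = 3: ≢ 1 ✓]
6^9 ≡ 1 shows ord(6) | 9, strictly less than φ(19); not a primitive root.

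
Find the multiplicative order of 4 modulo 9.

3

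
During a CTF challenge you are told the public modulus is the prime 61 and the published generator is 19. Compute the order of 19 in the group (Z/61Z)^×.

30

The order of 19 must divide φ(61) = 61 − 1 = 60 = 2^2 · 3 · 5.
Divisors of 60: 1, 2, 3, 4, 5, 6, 10, 12, 15, 20, 30, 60.
Check 19^d mod 61 for each divisor in increasing order:
19^1 ≡ 19 (mod 61)
19^2 ≡ 56 (mod 61)
19^3 ≡ 27 (mod 61)
19^4 ≡ 25 (mod 61)
19^5 ≡ 48 (mod 61)
19^6 ≡ 58 (mod 61)
19^10 ≡ 47 (mod 61)
19^12 ≡ 9 (mod 61)
19^15 ≡ 60 (mod 61)
19^20 ≡ 13 (mod 61)
19^30 ≡ 1 (mod 61) ✓
Therefore the multiplicative order of 19 modulo 61 is 30.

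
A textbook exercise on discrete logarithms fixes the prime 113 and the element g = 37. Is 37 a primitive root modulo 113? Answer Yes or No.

Yes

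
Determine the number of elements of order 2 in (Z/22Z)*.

φ(22) = φ(2)·φ(11) = 1·10 = 10 = 2 · 5.
(Z/22Z)^× is cyclic (|G| = 10); a cyclic group of order m has exactly φ(d) elements of each order d | m, and none otherwise.
2 | 10, and φ(2) = 2 − 1 = 1.

1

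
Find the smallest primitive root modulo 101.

2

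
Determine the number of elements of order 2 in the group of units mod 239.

1

φ(239) = 239 − 1 = 238 = 2 · 7 · 17.
(Z/239Z)^× is cyclic (|G| = 238); a cyclic group of order m has exactly φ(d) elements of each order d | m, and none otherwise.
2 | 238, and φ(2) = 2 − 1 = 1.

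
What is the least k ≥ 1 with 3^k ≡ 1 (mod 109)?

27

The order of 3 must divide φ(109) = 109 − 1 = 108 = 2^2 · 3^3.
Divisors of 108: 1, 2, 3, 4, 6, 9, 12, 18, 27, 36, 54, 108.
Check 3^d mod 109 for each divisor in increasing order:
3^1 ≡ 3
3^2 ≡ 9
3^3 ≡ 27
3^4 ≡ 81
3^6 ≡ 75
3^9 ≡ 63
3^12 ≡ 66
3^18 ≡ 45
3^27 ≡ 1
Hence ord(3) = 27.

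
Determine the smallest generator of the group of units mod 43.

3

φ(43) = 43 − 1 = 42 = 2 · 3 · 7.
Test candidates g = 2, 3, … against the prime factors q ∈ {2, 3, 7} of φ(43): g is a generator iff g^(42/q) ≢ 1 for every such q.
g = 2: 2^21 ≡ 42; 2^14 ≡ 1 — hits 1, so not a primitive root.
g = 3: 3^21 ≡ 42; 3^14 ≡ 36; 3^6 ≡ 41 — none is 1, so 3 is a primitive root.
The smallest primitive root modulo 43 is 3.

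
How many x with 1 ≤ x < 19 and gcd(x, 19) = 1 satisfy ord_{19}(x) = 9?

φ(19) = 19 − 1 = 18 = 2 · 3^2.
Since (Z/19Z)^× is cyclic of order 18, the number of elements of order d is φ(d) when d | 18 and 0 otherwise.
9 = 3^2 divides 18, and φ(9) = 6.

6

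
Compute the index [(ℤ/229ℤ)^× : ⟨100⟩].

2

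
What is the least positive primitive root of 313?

φ(313) = 313 − 1 = 312 = 2^3 · 3 · 13.
Test candidates g = 2, 3, … against the prime factors q ∈ {2, 3, 13} of φ(313): g is a generator iff g^(312/q) ≢ 1 for every such q.
g = 2: 2^156 ≡ 1 — hits 1, so not a primitive root.
g = 3: 3^156 ≡ 1 — hits 1, so not a primitive root.
g = 4: 4^156 ≡ 1 — hits 1, so not a primitive root.
g = 5: 5^156 ≡ 312; 5^104 ≡ 1 — hits 1, so not a primitive root.
g = 6: 6^156 ≡ 1 — hits 1, so not a primitive root.
g = 7: 7^156 ≡ 312; 7^104 ≡ 1 — hits 1, so not a primitive root.
g = 8: 8^156 ≡ 1 — hits 1, so not a primitive root.
g = 9: 9^156 ≡ 1 — hits 1, so not a primitive root.
g = 10: 10^156 ≡ 312; 10^104 ≡ 214; 10^24 ≡ 103 — none is 1, so 10 is a primitive root.
The smallest primitive root modulo 313 is 10.

10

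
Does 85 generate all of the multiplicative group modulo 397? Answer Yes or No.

No

φ(397) = 397 − 1 = 396 = 2^2 · 3^2 · 11.
85 is a primitive root mod 397 iff 85^(φ(397)/q) ≢ 1 for every prime q | φ(397), i.e. q ∈ {2, 3, 11}.
85^198 ≡ 1 (mod 397)  [q = 2: ≡ 1 ✗]
85^132 ≡ 362 (mod 397)  [q = 3: ≢ 1 ✓]
85^36 ≡ 1 (mod 397)  [q = 11: ≡ 1 ✗]
Since 85^198 ≡ 1, the order of 85 divides 198 < 396, so 85 is not a primitive root.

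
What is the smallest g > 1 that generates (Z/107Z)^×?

2

φ(107) = 107 − 1 = 106 = 2 · 53.
Test candidates g = 2, 3, … against the prime factors q ∈ {2, 53} of φ(107): g is a generator iff g^(106/q) ≢ 1 for every such q.
g = 2: 2^53 ≡ 106; 2^2 ≡ 4 — none is 1, so 2 is a primitive root.
The smallest primitive root modulo 107 is 2.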